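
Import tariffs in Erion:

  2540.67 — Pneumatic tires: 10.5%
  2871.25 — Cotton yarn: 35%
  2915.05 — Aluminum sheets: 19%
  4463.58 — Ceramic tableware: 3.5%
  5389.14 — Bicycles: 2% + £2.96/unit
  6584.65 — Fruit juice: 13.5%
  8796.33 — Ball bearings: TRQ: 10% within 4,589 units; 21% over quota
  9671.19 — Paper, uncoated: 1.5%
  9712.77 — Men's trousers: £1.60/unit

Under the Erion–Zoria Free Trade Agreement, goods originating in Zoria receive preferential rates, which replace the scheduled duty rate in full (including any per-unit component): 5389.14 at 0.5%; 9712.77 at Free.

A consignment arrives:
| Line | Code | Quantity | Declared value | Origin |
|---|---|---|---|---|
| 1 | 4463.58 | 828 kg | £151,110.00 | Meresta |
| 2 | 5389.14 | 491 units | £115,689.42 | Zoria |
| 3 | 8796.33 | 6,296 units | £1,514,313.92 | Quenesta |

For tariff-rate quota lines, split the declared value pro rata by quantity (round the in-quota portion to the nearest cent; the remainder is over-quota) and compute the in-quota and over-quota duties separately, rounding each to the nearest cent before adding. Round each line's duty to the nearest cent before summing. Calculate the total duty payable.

£202,461.13

Line 1 (4463.58, Meresta, 828 kg, £151,110.00):
Base rate for 4463.58 is 3.5%.
Duty = £151,110.00 × 3.5% = £5,288.85.
Line 2 (5389.14, Zoria, 491 units, £115,689.42):
Base rate for 5389.14 is 2% + £2.96/unit.
Origin Zoria qualifies under the Erion–Zoria agreement and 5389.14 is covered: preferential rate 0.5% applies instead.
Duty = £115,689.42 × 0.5% = £578.45.
Line 3 (8796.33, Quenesta, 6,296 units, £1,514,313.92):
Code 8796.33 is under a tariff-rate quota (threshold 4,589 units). In-quota: 4,589 units at 10%; over-quota: 1,707 units at 21%.
Pro-rata value split: in-quota = £1,514,313.92 × 4,589/6,296 = £1,103,746.28; over-quota = £1,514,313.92 − £1,103,746.28 = £410,567.64.
In-quota duty = £1,103,746.28 × 10% = £110,374.63. Over-quota duty = £410,567.64 × 21% = £86,219.20.
Line duty = £110,374.63 + £86,219.20 = £196,593.83.
Total = £5,288.85 + £578.45 + £196,593.83 = £202,461.13.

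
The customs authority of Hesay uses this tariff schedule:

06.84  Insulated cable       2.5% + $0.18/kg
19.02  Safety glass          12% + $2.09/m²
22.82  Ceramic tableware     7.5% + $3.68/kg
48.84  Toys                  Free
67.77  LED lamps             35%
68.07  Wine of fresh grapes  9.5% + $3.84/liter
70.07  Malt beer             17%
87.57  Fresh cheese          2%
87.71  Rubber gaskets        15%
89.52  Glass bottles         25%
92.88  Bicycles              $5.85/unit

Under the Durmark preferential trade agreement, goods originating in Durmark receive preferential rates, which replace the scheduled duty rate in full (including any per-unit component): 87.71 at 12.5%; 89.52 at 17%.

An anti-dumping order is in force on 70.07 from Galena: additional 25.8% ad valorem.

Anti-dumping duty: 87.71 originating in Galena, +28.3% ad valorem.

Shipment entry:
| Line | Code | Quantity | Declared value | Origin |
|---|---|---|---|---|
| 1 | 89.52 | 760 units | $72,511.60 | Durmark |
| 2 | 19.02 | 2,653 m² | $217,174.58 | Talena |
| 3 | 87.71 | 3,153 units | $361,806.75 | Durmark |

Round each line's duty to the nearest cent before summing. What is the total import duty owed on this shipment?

$89,158.53

Line 1 (89.52, Durmark, 760 units, $72,511.60):
Base rate for 89.52 is 25%.
Origin Durmark qualifies under the Hesay–Durmark agreement and 89.52 is covered: preferential rate 17% applies instead.
Duty = $72,511.60 × 17% = $12,326.97.
Line 2 (19.02, Talena, 2,653 m², $217,174.58):
Base rate for 19.02 is 12% + $2.09/m².
Duty = $217,174.58 × 12% + 2,653 × $2.09 = $31,605.72.
Line 3 (87.71, Durmark, 3,153 units, $361,806.75):
Base rate for 87.71 is 15%.
Origin Durmark qualifies under the Hesay–Durmark agreement and 87.71 is covered: preferential rate 12.5% applies instead.
The additional-duty order on 87.71 targets Galena, not Durmark; it does not apply.
Duty = $361,806.75 × 12.5% = $45,225.84.
Total = $12,326.97 + $31,605.72 + $45,225.84 = $89,158.53.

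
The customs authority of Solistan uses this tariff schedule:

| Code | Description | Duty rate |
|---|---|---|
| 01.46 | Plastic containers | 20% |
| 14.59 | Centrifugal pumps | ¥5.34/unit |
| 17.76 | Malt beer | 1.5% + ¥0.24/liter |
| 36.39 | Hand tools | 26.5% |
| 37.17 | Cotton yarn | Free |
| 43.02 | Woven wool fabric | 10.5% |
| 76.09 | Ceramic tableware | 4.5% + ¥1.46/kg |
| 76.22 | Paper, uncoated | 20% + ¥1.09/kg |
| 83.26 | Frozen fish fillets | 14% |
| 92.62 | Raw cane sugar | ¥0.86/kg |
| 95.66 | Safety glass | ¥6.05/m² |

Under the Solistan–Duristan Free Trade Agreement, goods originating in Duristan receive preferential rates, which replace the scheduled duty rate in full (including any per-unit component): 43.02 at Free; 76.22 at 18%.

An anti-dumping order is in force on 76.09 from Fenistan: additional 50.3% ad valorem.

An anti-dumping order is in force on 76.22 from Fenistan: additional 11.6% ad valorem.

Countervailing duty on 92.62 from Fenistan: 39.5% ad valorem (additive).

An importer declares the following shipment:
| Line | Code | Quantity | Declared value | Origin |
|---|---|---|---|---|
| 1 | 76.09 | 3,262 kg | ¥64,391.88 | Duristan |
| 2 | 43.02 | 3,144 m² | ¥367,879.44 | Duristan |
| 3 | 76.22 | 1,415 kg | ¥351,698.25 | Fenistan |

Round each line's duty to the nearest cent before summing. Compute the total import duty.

¥120,339.15

Line 1 (76.09, Duristan, 3,262 kg, ¥64,391.88):
Base rate for 76.09 is 4.5% + ¥1.46/kg.
Origin Duristan is the FTA partner but 76.09 is not on the preference list; base rate stands.
The additional-duty order on 76.09 targets Fenistan, not Duristan; it does not apply.
Duty = ¥64,391.88 × 4.5% + 3,262 × ¥1.46 = ¥7,660.15.
Line 2 (43.02, Duristan, 3,144 m², ¥367,879.44):
Base rate for 43.02 is 10.5%.
Origin Duristan qualifies under the Solistan–Duristan agreement and 43.02 is covered: preferential rate Free applies instead.
Duty = ¥367,879.44 × 0% = ¥0.00.
Line 3 (76.22, Fenistan, 1,415 kg, ¥351,698.25):
Base rate for 76.22 is 20% + ¥1.09/kg.
76.22 has an FTA preferential rate, but origin Fenistan is not Duristan; base rate stands.
Additional duty on 76.22 from Fenistan: +11.6%. Applied ad valorem rate: 20% + 11.6% = 31.6%.
Duty = ¥351,698.25 × 31.6% + 1,415 × ¥1.09 = ¥112,679.00.
Total = ¥7,660.15 + ¥0.00 + ¥112,679.00 = ¥120,339.15.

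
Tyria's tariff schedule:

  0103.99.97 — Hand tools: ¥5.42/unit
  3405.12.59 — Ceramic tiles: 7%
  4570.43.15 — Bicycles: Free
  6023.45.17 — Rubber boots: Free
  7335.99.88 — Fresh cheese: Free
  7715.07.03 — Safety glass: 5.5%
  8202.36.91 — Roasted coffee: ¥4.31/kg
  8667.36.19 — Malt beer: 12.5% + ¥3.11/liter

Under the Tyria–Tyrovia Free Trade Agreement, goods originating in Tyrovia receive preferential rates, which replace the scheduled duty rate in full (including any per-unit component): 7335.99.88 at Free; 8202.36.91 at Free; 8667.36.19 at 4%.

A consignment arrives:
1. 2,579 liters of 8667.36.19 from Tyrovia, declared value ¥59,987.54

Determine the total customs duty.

Line 1 (8667.36.19, Tyrovia, 2,579 liters, ¥59,987.54):
Base rate for 8667.36.19 is 12.5% + ¥3.11/liter.
Origin Tyrovia qualifies under the Tyria–Tyrovia agreement and 8667.36.19 is covered: preferential rate 4% applies instead.
Duty = ¥59,987.54 × 4% = ¥2,399.50.

¥2,399.50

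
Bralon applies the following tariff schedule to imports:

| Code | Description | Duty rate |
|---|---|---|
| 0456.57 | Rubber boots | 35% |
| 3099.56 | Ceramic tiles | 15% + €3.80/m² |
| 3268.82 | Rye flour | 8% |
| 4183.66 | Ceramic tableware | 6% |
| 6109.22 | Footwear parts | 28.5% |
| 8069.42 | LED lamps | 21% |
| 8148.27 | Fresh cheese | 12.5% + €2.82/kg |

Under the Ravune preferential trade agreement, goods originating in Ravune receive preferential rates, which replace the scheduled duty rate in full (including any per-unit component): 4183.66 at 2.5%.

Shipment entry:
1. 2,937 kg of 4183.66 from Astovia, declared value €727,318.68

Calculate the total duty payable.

Line 1 (4183.66, Astovia, 2,937 kg, €727,318.68):
Base rate for 4183.66 is 6%.
4183.66 has an FTA preferential rate, but origin Astovia is not Ravune; base rate stands.
Duty = €727,318.68 × 6% = €43,639.12.

€43,639.12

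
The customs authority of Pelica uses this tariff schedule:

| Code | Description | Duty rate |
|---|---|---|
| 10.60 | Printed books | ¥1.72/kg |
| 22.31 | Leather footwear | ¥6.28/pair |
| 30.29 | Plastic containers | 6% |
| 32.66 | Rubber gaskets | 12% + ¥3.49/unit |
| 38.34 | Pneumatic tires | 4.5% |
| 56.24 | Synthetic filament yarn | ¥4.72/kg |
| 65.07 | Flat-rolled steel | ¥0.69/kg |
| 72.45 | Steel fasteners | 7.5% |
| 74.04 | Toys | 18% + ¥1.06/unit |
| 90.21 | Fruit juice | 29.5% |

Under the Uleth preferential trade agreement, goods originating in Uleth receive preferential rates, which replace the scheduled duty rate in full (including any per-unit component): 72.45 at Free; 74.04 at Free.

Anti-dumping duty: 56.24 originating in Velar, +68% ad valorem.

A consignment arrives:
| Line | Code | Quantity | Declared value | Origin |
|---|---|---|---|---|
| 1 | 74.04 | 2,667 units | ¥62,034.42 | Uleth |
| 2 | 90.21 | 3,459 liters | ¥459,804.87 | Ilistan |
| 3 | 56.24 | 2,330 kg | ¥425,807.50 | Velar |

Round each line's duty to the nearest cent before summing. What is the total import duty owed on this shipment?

¥436,189.14

Line 1 (74.04, Uleth, 2,667 units, ¥62,034.42):
Base rate for 74.04 is 18% + ¥1.06/unit.
Origin Uleth qualifies under the Pelica–Uleth agreement and 74.04 is covered: preferential rate Free applies instead.
Duty = ¥62,034.42 × 0% = ¥0.00.
Line 2 (90.21, Ilistan, 3,459 liters, ¥459,804.87):
Base rate for 90.21 is 29.5%.
Duty = ¥459,804.87 × 29.5% = ¥135,642.44.
Line 3 (56.24, Velar, 2,330 kg, ¥425,807.50):
Base rate for 56.24 is ¥4.72/kg.
Additional duty on 56.24 from Velar: +68% ad valorem. Applied ad valorem rate = 68%.
Duty = ¥425,807.50 × 68% + 2,330 × ¥4.72 = ¥300,546.70.
Total = ¥0.00 + ¥135,642.44 + ¥300,546.70 = ¥436,189.14.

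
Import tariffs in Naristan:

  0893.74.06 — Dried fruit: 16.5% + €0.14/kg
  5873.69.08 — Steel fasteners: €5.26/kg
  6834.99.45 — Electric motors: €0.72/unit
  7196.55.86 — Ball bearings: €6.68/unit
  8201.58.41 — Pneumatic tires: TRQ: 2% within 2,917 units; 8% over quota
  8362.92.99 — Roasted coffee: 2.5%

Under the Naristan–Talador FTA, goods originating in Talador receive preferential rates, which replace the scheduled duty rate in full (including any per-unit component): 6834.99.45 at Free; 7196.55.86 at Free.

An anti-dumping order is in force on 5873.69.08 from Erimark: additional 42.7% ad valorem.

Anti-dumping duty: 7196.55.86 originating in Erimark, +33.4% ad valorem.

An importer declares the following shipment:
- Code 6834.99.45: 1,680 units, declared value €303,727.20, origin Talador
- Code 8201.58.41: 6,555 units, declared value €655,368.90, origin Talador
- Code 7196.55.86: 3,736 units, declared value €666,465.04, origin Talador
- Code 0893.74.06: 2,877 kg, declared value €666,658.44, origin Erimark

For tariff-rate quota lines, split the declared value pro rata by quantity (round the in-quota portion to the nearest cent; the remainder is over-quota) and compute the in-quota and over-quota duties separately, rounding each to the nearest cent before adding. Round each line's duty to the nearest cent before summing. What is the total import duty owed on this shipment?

Line 1 (6834.99.45, Talador, 1,680 units, €303,727.20):
Base rate for 6834.99.45 is €0.72/unit.
Origin Talador qualifies under the Naristan–Talador agreement and 6834.99.45 is covered: preferential rate Free applies instead.
Duty = €303,727.20 × 0% = €0.00.
Line 2 (8201.58.41, Talador, 6,555 units, €655,368.90):
Code 8201.58.41 is under a tariff-rate quota (threshold 2,917 units). In-quota: 2,917 units at 2%; over-quota: 3,638 units at 8%.
Pro-rata value split: in-quota = €655,368.90 × 2,917/6,555 = €291,641.66; over-quota = €655,368.90 − €291,641.66 = €363,727.24.
In-quota duty = €291,641.66 × 2% = €5,832.83. Over-quota duty = €363,727.24 × 8% = €29,098.18.
Line duty = €5,832.83 + €29,098.18 = €34,931.01.
Line 3 (7196.55.86, Talador, 3,736 units, €666,465.04):
Base rate for 7196.55.86 is €6.68/unit.
Origin Talador qualifies under the Naristan–Talador agreement and 7196.55.86 is covered: preferential rate Free applies instead.
The additional-duty order on 7196.55.86 targets Erimark, not Talador; it does not apply.
Duty = €666,465.04 × 0% = €0.00.
Line 4 (0893.74.06, Erimark, 2,877 kg, €666,658.44):
Base rate for 0893.74.06 is 16.5% + €0.14/kg.
Duty = €666,658.44 × 16.5% + 2,877 × €0.14 = €110,401.42.
Total = €0.00 + €34,931.01 + €0.00 + €110,401.42 = €145,332.43.

€145,332.43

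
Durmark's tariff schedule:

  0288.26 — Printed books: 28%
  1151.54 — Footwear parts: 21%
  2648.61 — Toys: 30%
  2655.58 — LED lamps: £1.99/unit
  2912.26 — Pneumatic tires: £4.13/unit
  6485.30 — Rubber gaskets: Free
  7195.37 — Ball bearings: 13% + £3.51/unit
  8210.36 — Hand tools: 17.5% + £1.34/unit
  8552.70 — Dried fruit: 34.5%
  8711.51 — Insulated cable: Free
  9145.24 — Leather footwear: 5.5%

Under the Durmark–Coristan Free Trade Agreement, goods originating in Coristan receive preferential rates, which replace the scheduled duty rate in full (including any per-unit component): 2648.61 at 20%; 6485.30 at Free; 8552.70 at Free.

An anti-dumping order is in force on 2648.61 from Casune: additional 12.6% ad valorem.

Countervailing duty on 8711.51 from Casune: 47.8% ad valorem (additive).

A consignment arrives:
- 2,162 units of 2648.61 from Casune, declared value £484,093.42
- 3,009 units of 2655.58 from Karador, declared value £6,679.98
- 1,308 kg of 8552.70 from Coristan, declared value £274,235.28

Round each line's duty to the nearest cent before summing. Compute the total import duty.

Line 1 (2648.61, Casune, 2,162 units, £484,093.42):
Base rate for 2648.61 is 30%.
2648.61 has an FTA preferential rate, but origin Casune is not Coristan; base rate stands.
Additional duty on 2648.61 from Casune: +12.6%. Applied ad valorem rate: 30% + 12.6% = 42.6%.
Duty = £484,093.42 × 42.6% = £206,223.80.
Line 2 (2655.58, Karador, 3,009 units, £6,679.98):
Base rate for 2655.58 is £1.99/unit.
Duty = 3,009 × £1.99 = £5,987.91.
Line 3 (8552.70, Coristan, 1,308 kg, £274,235.28):
Base rate for 8552.70 is 34.5%.
Origin Coristan qualifies under the Durmark–Coristan agreement and 8552.70 is covered: preferential rate Free applies instead.
Duty = £274,235.28 × 0% = £0.00.
Total = £206,223.80 + £5,987.91 + £0.00 = £212,211.71.

£212,211.71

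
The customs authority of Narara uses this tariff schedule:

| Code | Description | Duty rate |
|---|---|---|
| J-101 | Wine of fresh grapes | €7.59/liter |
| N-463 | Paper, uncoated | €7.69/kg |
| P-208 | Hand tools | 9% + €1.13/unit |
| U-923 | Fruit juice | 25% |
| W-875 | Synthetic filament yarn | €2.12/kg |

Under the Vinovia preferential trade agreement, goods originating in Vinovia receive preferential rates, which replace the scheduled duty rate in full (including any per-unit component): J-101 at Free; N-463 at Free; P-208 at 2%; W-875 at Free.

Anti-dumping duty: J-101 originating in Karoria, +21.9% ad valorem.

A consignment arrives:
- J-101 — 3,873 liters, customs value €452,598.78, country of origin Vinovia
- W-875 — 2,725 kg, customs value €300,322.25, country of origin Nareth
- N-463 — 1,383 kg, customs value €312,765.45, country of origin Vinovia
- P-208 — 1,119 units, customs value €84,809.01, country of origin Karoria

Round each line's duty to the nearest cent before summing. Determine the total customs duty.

€14,674.28

Line 1 (J-101, Vinovia, 3,873 liters, €452,598.78):
Base rate for J-101 is €7.59/liter.
Origin Vinovia qualifies under the Narara–Vinovia agreement and J-101 is covered: preferential rate Free applies instead.
The additional-duty order on J-101 targets Karoria, not Vinovia; it does not apply.
Duty = €452,598.78 × 0% = €0.00.
Line 2 (W-875, Nareth, 2,725 kg, €300,322.25):
Base rate for W-875 is €2.12/kg.
W-875 has an FTA preferential rate, but origin Nareth is not Vinovia; base rate stands.
Duty = 2,725 × €2.12 = €5,777.00.
Line 3 (N-463, Vinovia, 1,383 kg, €312,765.45):
Base rate for N-463 is €7.69/kg.
Origin Vinovia qualifies under the Narara–Vinovia agreement and N-463 is covered: preferential rate Free applies instead.
Duty = €312,765.45 × 0% = €0.00.
Line 4 (P-208, Karoria, 1,119 units, €84,809.01):
Base rate for P-208 is 9% + €1.13/unit.
P-208 has an FTA preferential rate, but origin Karoria is not Vinovia; base rate stands.
Duty = €84,809.01 × 9% + 1,119 × €1.13 = €8,897.28.
Total = €0.00 + €5,777.00 + €0.00 + €8,897.28 = €14,674.28.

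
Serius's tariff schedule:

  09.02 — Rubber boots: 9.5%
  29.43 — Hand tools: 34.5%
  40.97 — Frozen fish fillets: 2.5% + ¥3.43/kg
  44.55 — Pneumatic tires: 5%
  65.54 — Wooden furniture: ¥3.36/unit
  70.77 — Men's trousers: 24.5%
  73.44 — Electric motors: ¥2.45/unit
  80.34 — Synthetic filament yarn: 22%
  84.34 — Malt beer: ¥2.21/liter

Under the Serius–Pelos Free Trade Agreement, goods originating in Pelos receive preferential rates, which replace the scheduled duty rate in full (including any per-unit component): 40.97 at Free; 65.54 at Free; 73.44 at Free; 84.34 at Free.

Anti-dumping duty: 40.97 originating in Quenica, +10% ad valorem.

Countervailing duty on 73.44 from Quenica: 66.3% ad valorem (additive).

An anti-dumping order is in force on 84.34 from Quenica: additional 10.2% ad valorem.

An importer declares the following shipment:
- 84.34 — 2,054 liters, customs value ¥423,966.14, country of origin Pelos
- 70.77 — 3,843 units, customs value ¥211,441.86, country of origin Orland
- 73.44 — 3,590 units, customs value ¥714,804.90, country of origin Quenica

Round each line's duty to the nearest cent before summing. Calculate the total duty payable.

¥534,514.41

Line 1 (84.34, Pelos, 2,054 liters, ¥423,966.14):
Base rate for 84.34 is ¥2.21/liter.
Origin Pelos qualifies under the Serius–Pelos agreement and 84.34 is covered: preferential rate Free applies instead.
The additional-duty order on 84.34 targets Quenica, not Pelos; it does not apply.
Duty = ¥423,966.14 × 0% = ¥0.00.
Line 2 (70.77, Orland, 3,843 units, ¥211,441.86):
Base rate for 70.77 is 24.5%.
Duty = ¥211,441.86 × 24.5% = ¥51,803.26.
Line 3 (73.44, Quenica, 3,590 units, ¥714,804.90):
Base rate for 73.44 is ¥2.45/unit.
73.44 has an FTA preferential rate, but origin Quenica is not Pelos; base rate stands.
Additional duty on 73.44 from Quenica: +66.3% ad valorem. Applied ad valorem rate = 66.3%.
Duty = ¥714,804.90 × 66.3% + 3,590 × ¥2.45 = ¥482,711.15.
Total = ¥0.00 + ¥51,803.26 + ¥482,711.15 = ¥534,514.41.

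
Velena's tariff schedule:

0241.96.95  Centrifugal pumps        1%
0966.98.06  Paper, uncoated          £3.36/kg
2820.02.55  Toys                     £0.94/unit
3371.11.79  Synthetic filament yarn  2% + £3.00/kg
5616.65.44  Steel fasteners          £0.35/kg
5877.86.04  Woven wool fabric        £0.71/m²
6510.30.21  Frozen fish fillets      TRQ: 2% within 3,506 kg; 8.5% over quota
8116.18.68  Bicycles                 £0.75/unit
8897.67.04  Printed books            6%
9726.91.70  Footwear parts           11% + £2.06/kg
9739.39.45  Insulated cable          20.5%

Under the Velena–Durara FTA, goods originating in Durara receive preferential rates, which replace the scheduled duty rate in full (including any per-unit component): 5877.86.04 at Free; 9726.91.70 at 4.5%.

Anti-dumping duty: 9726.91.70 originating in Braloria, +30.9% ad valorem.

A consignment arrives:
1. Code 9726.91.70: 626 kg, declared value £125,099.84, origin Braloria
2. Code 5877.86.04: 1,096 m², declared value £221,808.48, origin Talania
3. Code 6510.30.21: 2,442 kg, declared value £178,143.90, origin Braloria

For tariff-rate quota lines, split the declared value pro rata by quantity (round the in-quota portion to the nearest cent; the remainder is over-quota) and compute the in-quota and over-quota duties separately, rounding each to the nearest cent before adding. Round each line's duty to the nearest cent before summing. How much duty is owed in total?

£58,047.43

Line 1 (9726.91.70, Braloria, 626 kg, £125,099.84):
Base rate for 9726.91.70 is 11% + £2.06/kg.
9726.91.70 has an FTA preferential rate, but origin Braloria is not Durara; base rate stands.
Additional duty on 9726.91.70 from Braloria: +30.9%. Applied ad valorem rate: 11% + 30.9% = 41.9%.
Duty = £125,099.84 × 41.9% + 626 × £2.06 = £53,706.39.
Line 2 (5877.86.04, Talania, 1,096 m², £221,808.48):
Base rate for 5877.86.04 is £0.71/m².
5877.86.04 has an FTA preferential rate, but origin Talania is not Durara; base rate stands.
Duty = 1,096 × £0.71 = £778.16.
Line 3 (6510.30.21, Braloria, 2,442 kg, £178,143.90):
Code 6510.30.21 is under a tariff-rate quota (threshold 3,506 kg). Quantity 2,442 kg is within the quota, so the in-quota rate 2% applies to the full value.
Duty = £178,143.90 × 2% = £3,562.88.
Total = £53,706.39 + £778.16 + £3,562.88 = £58,047.43.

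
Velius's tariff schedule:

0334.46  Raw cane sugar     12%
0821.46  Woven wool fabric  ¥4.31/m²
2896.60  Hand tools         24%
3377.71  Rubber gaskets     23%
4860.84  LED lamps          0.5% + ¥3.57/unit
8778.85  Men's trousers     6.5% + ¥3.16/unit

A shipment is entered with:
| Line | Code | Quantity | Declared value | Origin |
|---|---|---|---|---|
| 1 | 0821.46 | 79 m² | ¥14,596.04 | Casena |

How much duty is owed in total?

Line 1 (0821.46, Casena, 79 m², ¥14,596.04):
Base rate for 0821.46 is ¥4.31/m².
Duty = 79 × ¥4.31 = ¥340.49.

¥340.49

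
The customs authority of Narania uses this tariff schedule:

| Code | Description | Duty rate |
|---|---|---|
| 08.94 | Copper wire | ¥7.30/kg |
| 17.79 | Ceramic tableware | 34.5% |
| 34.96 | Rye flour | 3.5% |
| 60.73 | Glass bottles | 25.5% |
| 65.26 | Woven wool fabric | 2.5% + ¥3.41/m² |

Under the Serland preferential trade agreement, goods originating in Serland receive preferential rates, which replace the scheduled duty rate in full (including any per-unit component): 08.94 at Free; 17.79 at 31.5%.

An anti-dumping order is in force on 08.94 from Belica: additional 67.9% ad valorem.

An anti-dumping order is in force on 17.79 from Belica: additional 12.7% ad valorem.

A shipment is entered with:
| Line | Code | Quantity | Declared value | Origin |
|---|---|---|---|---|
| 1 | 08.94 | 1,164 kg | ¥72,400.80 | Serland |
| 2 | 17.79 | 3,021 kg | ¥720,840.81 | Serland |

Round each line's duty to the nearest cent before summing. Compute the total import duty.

¥227,064.86

Line 1 (08.94, Serland, 1,164 kg, ¥72,400.80):
Base rate for 08.94 is ¥7.30/kg.
Origin Serland qualifies under the Narania–Serland agreement and 08.94 is covered: preferential rate Free applies instead.
The additional-duty order on 08.94 targets Belica, not Serland; it does not apply.
Duty = ¥72,400.80 × 0% = ¥0.00.
Line 2 (17.79, Serland, 3,021 kg, ¥720,840.81):
Base rate for 17.79 is 34.5%.
Origin Serland qualifies under the Narania–Serland agreement and 17.79 is covered: preferential rate 31.5% applies instead.
The additional-duty order on 17.79 targets Belica, not Serland; it does not apply.
Duty = ¥720,840.81 × 31.5% = ¥227,064.86.
Total = ¥0.00 + ¥227,064.86 = ¥227,064.86.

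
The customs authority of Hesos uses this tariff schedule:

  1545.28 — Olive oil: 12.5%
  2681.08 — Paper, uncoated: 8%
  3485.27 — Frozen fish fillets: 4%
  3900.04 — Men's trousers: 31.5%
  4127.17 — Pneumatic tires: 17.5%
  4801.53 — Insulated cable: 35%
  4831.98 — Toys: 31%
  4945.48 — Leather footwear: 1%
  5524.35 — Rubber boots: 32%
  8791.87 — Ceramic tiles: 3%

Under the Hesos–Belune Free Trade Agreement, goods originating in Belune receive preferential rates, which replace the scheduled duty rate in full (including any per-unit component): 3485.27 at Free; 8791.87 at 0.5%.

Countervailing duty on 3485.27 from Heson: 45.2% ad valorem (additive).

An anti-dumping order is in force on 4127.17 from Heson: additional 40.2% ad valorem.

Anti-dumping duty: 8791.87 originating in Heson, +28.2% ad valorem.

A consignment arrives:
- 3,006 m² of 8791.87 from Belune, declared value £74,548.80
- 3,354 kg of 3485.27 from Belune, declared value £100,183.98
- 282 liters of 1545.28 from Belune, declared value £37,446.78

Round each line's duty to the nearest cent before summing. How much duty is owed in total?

Line 1 (8791.87, Belune, 3,006 m², £74,548.80):
Base rate for 8791.87 is 3%.
Origin Belune qualifies under the Hesos–Belune agreement and 8791.87 is covered: preferential rate 0.5% applies instead.
The additional-duty order on 8791.87 targets Heson, not Belune; it does not apply.
Duty = £74,548.80 × 0.5% = £372.74.
Line 2 (3485.27, Belune, 3,354 kg, £100,183.98):
Base rate for 3485.27 is 4%.
Origin Belune qualifies under the Hesos–Belune agreement and 3485.27 is covered: preferential rate Free applies instead.
The additional-duty order on 3485.27 targets Heson, not Belune; it does not apply.
Duty = £100,183.98 × 0% = £0.00.
Line 3 (1545.28, Belune, 282 liters, £37,446.78):
Base rate for 1545.28 is 12.5%.
Origin Belune is the FTA partner but 1545.28 is not on the preference list; base rate stands.
Duty = £37,446.78 × 12.5% = £4,680.85.
Total = £372.74 + £0.00 + £4,680.85 = £5,053.59.

£5,053.59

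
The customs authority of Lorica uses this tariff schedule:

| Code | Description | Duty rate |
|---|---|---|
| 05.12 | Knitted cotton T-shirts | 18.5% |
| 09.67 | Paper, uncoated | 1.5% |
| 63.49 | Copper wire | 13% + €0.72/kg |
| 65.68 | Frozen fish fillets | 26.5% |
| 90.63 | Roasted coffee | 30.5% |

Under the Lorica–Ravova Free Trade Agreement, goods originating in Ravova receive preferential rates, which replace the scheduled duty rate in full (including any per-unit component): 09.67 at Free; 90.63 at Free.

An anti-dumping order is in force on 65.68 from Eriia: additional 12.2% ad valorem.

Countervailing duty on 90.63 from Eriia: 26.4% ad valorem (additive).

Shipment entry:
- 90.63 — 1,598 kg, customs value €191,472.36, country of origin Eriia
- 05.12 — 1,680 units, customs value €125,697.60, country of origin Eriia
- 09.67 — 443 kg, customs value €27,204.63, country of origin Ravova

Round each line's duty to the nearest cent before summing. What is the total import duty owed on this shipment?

Line 1 (90.63, Eriia, 1,598 kg, €191,472.36):
Base rate for 90.63 is 30.5%.
90.63 has an FTA preferential rate, but origin Eriia is not Ravova; base rate stands.
Additional duty on 90.63 from Eriia: +26.4%. Applied ad valorem rate: 30.5% + 26.4% = 56.9%.
Duty = €191,472.36 × 56.9% = €108,947.77.
Line 2 (05.12, Eriia, 1,680 units, €125,697.60):
Base rate for 05.12 is 18.5%.
Duty = €125,697.60 × 18.5% = €23,254.06.
Line 3 (09.67, Ravova, 443 kg, €27,204.63):
Base rate for 09.67 is 1.5%.
Origin Ravova qualifies under the Lorica–Ravova agreement and 09.67 is covered: preferential rate Free applies instead.
Duty = €27,204.63 × 0% = €0.00.
Total = €108,947.77 + €23,254.06 + €0.00 = €132,201.83.

€132,201.83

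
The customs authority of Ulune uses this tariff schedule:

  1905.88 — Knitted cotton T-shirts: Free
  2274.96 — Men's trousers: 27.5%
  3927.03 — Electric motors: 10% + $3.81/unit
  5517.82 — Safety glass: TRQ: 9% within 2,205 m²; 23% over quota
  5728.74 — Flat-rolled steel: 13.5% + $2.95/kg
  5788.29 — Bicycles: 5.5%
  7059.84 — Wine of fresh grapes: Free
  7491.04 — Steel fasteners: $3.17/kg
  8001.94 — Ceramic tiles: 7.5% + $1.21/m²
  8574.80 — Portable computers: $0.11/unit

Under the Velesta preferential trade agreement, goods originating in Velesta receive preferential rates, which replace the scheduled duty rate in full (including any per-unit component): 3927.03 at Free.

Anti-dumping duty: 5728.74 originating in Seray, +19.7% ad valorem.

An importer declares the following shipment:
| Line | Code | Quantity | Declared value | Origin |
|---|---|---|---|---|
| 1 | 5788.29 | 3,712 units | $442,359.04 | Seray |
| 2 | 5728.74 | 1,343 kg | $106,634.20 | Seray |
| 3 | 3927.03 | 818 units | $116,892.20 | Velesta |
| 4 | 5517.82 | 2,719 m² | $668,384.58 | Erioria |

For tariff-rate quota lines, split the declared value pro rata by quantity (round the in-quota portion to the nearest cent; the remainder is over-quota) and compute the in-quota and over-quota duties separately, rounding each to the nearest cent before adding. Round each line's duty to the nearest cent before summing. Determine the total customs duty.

Line 1 (5788.29, Seray, 3,712 units, $442,359.04):
Base rate for 5788.29 is 5.5%.
Duty = $442,359.04 × 5.5% = $24,329.75.
Line 2 (5728.74, Seray, 1,343 kg, $106,634.20):
Base rate for 5728.74 is 13.5% + $2.95/kg.
Additional duty on 5728.74 from Seray: +19.7%. Applied ad valorem rate: 13.5% + 19.7% = 33.2%.
Duty = $106,634.20 × 33.2% + 1,343 × $2.95 = $39,364.40.
Line 3 (3927.03, Velesta, 818 units, $116,892.20):
Base rate for 3927.03 is 10% + $3.81/unit.
Origin Velesta qualifies under the Ulune–Velesta agreement and 3927.03 is covered: preferential rate Free applies instead.
Duty = $116,892.20 × 0% = $0.00.
Line 4 (5517.82, Erioria, 2,719 m², $668,384.58):
Code 5517.82 is under a tariff-rate quota (threshold 2,205 m²). In-quota: 2,205 m² at 9%; over-quota: 514 m² at 23%.
Pro-rata value split: in-quota = $668,384.58 × 2,205/2,719 = $542,033.10; over-quota = $668,384.58 − $542,033.10 = $126,351.48.
In-quota duty = $542,033.10 × 9% = $48,782.98. Over-quota duty = $126,351.48 × 23% = $29,060.84.
Line duty = $48,782.98 + $29,060.84 = $77,843.82.
Total = $24,329.75 + $39,364.40 + $0.00 + $77,843.82 = $141,537.97.

$141,537.97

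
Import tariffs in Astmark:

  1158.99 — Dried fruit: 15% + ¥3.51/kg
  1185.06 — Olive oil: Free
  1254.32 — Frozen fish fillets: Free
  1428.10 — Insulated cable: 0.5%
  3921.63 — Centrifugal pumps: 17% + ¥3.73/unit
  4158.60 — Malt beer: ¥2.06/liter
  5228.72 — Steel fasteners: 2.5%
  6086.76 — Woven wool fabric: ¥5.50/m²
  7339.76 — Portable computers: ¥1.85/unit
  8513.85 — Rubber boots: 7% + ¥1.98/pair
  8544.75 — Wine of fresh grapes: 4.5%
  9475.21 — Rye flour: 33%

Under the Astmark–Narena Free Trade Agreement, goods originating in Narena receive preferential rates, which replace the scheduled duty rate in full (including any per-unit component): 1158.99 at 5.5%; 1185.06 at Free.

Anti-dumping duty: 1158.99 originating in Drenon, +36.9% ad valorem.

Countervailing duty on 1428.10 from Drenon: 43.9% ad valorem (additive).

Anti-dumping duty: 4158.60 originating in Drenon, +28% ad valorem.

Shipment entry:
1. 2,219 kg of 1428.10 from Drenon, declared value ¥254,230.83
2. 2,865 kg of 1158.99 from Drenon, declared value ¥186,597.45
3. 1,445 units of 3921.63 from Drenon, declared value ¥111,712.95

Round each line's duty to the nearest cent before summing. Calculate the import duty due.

¥244,159.77

Line 1 (1428.10, Drenon, 2,219 kg, ¥254,230.83):
Base rate for 1428.10 is 0.5%.
Additional duty on 1428.10 from Drenon: +43.9%. Applied ad valorem rate: 0.5% + 43.9% = 44.4%.
Duty = ¥254,230.83 × 44.4% = ¥112,878.49.
Line 2 (1158.99, Drenon, 2,865 kg, ¥186,597.45):
Base rate for 1158.99 is 15% + ¥3.51/kg.
1158.99 has an FTA preferential rate, but origin Drenon is not Narena; base rate stands.
Additional duty on 1158.99 from Drenon: +36.9%. Applied ad valorem rate: 15% + 36.9% = 51.9%.
Duty = ¥186,597.45 × 51.9% + 2,865 × ¥3.51 = ¥106,900.23.
Line 3 (3921.63, Drenon, 1,445 units, ¥111,712.95):
Base rate for 3921.63 is 17% + ¥3.73/unit.
Duty = ¥111,712.95 × 17% + 1,445 × ¥3.73 = ¥24,381.05.
Total = ¥112,878.49 + ¥106,900.23 + ¥24,381.05 = ¥244,159.77.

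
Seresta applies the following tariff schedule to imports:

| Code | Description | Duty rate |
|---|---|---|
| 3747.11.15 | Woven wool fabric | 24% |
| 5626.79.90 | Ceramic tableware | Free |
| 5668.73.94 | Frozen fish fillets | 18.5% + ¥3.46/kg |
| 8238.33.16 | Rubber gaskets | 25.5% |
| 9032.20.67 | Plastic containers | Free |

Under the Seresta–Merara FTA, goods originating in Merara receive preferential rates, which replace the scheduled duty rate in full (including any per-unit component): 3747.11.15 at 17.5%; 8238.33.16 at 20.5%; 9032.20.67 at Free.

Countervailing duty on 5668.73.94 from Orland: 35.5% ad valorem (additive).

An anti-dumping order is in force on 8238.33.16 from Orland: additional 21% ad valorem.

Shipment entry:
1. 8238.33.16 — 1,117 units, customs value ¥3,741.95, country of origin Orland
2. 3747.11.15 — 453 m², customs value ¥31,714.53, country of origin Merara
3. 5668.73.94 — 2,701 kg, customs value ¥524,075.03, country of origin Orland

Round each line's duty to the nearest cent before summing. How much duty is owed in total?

Line 1 (8238.33.16, Orland, 1,117 units, ¥3,741.95):
Base rate for 8238.33.16 is 25.5%.
8238.33.16 has an FTA preferential rate, but origin Orland is not Merara; base rate stands.
Additional duty on 8238.33.16 from Orland: +21%. Applied ad valorem rate: 25.5% + 21% = 46.5%.
Duty = ¥3,741.95 × 46.5% = ¥1,740.01.
Line 2 (3747.11.15, Merara, 453 m², ¥31,714.53):
Base rate for 3747.11.15 is 24%.
Origin Merara qualifies under the Seresta–Merara agreement and 3747.11.15 is covered: preferential rate 17.5% applies instead.
Duty = ¥31,714.53 × 17.5% = ¥5,550.04.
Line 3 (5668.73.94, Orland, 2,701 kg, ¥524,075.03):
Base rate for 5668.73.94 is 18.5% + ¥3.46/kg.
Additional duty on 5668.73.94 from Orland: +35.5%. Applied ad valorem rate: 18.5% + 35.5% = 54%.
Duty = ¥524,075.03 × 54% + 2,701 × ¥3.46 = ¥292,345.98.
Total = ¥1,740.01 + ¥5,550.04 + ¥292,345.98 = ¥299,636.03.

¥299,636.03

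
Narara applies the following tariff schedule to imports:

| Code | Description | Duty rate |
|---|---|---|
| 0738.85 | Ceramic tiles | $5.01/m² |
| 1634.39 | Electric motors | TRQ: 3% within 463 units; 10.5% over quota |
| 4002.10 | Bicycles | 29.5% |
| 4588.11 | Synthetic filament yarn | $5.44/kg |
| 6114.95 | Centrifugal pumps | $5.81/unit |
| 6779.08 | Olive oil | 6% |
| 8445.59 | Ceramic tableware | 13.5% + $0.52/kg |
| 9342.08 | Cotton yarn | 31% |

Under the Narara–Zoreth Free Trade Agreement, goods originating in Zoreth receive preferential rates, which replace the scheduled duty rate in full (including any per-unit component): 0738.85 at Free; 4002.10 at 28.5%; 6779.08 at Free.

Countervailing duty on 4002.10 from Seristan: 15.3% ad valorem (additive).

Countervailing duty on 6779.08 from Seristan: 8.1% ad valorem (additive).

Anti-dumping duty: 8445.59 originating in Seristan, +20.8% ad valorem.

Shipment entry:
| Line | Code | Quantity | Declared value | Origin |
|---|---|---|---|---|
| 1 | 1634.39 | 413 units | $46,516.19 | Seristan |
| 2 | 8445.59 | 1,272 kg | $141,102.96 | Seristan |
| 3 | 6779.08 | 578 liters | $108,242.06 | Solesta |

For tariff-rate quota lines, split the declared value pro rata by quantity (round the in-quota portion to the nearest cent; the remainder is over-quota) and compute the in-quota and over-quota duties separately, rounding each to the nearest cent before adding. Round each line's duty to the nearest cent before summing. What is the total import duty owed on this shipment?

$56,949.77

Line 1 (1634.39, Seristan, 413 units, $46,516.19):
Code 1634.39 is under a tariff-rate quota (threshold 463 units). Quantity 413 units is within the quota, so the in-quota rate 3% applies to the full value.
Duty = $46,516.19 × 3% = $1,395.49.
Line 2 (8445.59, Seristan, 1,272 kg, $141,102.96):
Base rate for 8445.59 is 13.5% + $0.52/kg.
Additional duty on 8445.59 from Seristan: +20.8%. Applied ad valorem rate: 13.5% + 20.8% = 34.3%.
Duty = $141,102.96 × 34.3% + 1,272 × $0.52 = $49,059.76.
Line 3 (6779.08, Solesta, 578 liters, $108,242.06):
Base rate for 6779.08 is 6%.
6779.08 has an FTA preferential rate, but origin Solesta is not Zoreth; base rate stands.
The additional-duty order on 6779.08 targets Seristan, not Solesta; it does not apply.
Duty = $108,242.06 × 6% = $6,494.52.
Total = $1,395.49 + $49,059.76 + $6,494.52 = $56,949.77.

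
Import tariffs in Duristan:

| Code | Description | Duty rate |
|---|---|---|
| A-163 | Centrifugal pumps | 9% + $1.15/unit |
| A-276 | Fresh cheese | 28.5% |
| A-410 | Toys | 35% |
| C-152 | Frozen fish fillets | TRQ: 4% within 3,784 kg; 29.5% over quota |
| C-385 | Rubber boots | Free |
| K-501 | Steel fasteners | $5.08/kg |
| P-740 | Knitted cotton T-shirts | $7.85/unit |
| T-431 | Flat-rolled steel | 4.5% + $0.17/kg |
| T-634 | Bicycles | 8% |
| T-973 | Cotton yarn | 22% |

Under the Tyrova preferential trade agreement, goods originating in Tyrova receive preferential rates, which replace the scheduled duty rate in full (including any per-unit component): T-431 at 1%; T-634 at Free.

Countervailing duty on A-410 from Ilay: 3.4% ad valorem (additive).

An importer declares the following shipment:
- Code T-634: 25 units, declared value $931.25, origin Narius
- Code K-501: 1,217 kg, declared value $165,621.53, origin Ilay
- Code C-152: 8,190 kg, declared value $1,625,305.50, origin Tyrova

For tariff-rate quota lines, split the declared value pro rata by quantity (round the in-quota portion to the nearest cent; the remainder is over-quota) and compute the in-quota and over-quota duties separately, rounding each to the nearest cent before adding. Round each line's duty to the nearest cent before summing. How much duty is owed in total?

Line 1 (T-634, Narius, 25 units, $931.25):
Base rate for T-634 is 8%.
T-634 has an FTA preferential rate, but origin Narius is not Tyrova; base rate stands.
Duty = $931.25 × 8% = $74.50.
Line 2 (K-501, Ilay, 1,217 kg, $165,621.53):
Base rate for K-501 is $5.08/kg.
Duty = 1,217 × $5.08 = $6,182.36.
Line 3 (C-152, Tyrova, 8,190 kg, $1,625,305.50):
Code C-152 is under a tariff-rate quota (threshold 3,784 kg). In-quota: 3,784 kg at 4%; over-quota: 4,406 kg at 29.5%.
Pro-rata value split: in-quota = $1,625,305.50 × 3,784/8,190 = $750,934.80; over-quota = $1,625,305.50 − $750,934.80 = $874,370.70.
In-quota duty = $750,934.80 × 4% = $30,037.39. Over-quota duty = $874,370.70 × 29.5% = $257,939.36.
Line duty = $30,037.39 + $257,939.36 = $287,976.75.
Total = $74.50 + $6,182.36 + $287,976.75 = $294,233.61.

$294,233.61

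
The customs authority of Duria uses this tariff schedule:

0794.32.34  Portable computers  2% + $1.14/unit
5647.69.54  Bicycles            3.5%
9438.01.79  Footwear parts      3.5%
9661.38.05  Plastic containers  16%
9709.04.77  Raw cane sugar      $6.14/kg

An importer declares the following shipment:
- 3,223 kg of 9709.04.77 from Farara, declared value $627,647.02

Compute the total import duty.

$19,789.22

Line 1 (9709.04.77, Farara, 3,223 kg, $627,647.02):
Base rate for 9709.04.77 is $6.14/kg.
Duty = 3,223 × $6.14 = $19,789.22.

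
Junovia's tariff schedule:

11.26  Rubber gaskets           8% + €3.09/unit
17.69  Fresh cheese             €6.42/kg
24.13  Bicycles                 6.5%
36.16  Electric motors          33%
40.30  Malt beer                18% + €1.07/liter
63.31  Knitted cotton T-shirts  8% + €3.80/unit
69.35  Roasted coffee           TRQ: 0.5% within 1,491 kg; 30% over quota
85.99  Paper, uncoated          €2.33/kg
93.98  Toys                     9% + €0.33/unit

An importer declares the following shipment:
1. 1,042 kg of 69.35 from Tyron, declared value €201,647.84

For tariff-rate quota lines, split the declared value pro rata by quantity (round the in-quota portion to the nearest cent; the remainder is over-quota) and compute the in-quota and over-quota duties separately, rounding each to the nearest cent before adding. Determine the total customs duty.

€1,008.24

Line 1 (69.35, Tyron, 1,042 kg, €201,647.84):
Code 69.35 is under a tariff-rate quota (threshold 1,491 kg). Quantity 1,042 kg is within the quota, so the in-quota rate 0.5% applies to the full value.
Duty = €201,647.84 × 0.5% = €1,008.24.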